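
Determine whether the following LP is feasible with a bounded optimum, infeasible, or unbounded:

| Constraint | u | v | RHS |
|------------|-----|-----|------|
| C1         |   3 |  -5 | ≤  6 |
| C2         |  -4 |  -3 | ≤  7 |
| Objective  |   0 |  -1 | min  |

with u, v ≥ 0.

Unbounded (objective can decrease without bound)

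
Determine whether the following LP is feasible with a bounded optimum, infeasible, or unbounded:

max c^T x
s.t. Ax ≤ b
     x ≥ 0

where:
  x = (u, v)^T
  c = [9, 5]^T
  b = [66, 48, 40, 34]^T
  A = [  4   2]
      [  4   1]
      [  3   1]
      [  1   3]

Feasible with a bounded optimal solution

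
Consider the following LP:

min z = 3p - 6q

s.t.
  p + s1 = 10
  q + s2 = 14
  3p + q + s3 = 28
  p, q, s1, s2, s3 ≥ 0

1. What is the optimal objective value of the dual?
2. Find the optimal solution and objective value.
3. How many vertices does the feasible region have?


1. -84
2. p = 0, q = 14, z = -84
3. 4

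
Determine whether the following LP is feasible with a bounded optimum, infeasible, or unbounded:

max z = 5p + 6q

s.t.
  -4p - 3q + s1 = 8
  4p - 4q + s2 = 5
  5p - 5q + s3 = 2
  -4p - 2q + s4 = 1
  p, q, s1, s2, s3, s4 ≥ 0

Unbounded (objective can increase without bound)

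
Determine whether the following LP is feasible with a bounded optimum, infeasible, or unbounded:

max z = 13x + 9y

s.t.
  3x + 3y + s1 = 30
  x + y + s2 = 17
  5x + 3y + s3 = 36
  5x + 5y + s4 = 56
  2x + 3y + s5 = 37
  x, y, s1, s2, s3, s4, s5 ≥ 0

Feasible with a bounded optimal solution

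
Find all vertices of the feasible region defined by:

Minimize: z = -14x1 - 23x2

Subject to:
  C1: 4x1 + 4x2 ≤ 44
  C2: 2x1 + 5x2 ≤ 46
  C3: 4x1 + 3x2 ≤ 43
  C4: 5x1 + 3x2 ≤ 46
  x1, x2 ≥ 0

(0, 0), (9.2, 0), (6.5, 4.5), (3, 8), (0, 9.2)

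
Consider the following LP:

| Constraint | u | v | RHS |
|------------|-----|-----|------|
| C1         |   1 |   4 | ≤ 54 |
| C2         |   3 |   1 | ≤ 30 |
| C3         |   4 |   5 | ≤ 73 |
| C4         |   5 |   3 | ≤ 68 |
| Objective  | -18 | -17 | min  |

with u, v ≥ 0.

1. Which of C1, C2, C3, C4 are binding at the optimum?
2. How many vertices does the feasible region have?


1. C2, C3
2. 5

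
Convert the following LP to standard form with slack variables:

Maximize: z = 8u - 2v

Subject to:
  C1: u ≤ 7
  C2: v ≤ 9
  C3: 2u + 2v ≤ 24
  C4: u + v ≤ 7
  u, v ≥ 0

max z = 8u - 2v

s.t.
  u + s1 = 7
  v + s2 = 9
  2u + 2v + s3 = 24
  u + v + s4 = 7
  u, v, s1, s2, s3, s4 ≥ 0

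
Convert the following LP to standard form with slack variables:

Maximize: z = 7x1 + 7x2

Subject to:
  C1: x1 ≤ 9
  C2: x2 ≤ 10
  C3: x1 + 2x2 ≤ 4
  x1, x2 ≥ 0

max z = 7x1 + 7x2

s.t.
  x1 + s1 = 9
  x2 + s2 = 10
  x1 + 2x2 + s3 = 4
  x1, x2, s1, s2, s3 ≥ 0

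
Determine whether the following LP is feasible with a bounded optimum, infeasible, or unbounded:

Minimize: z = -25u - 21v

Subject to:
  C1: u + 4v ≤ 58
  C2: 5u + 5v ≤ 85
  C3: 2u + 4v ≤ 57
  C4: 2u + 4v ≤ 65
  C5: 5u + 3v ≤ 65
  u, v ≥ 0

Feasible with a bounded optimal solution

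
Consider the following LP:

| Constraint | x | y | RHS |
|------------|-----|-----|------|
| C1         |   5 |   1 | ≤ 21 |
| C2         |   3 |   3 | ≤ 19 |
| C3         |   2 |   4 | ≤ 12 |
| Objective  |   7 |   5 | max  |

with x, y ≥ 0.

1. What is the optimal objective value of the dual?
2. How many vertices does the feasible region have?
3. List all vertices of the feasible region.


1. 33
2. 4
3. (0, 0), (4.2, 0), (4, 1), (0, 3)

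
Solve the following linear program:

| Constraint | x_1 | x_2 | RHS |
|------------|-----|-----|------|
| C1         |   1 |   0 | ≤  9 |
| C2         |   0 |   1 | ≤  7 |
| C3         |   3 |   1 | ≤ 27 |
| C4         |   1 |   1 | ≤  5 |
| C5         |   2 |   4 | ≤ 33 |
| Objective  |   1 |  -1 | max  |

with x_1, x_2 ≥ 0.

Evaluate the objective at each vertex of the feasible region:
  z(0, 0) = 0
  z(5, 0) = 5  ←
  z(0, 5) = -5
The maximum is at x_1 = 5, x_2 = 0.

x_1 = 5, x_2 = 0, z = 5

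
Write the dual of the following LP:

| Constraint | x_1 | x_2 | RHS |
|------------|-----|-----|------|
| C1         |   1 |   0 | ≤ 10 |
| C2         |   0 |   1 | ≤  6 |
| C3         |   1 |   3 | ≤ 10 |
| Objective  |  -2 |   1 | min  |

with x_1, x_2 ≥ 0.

Primal min cᵀx s.t. Ax ≤ b, x ≥ 0  →  Dual max −bᵀy s.t. Aᵀy ≥ −c, y ≥ 0.

Maximize: z = -10y1 - 6y2 - 10y3

Subject to:
  y1 + y3 ≥ 2
  y2 + 3y3 ≥ -1
  y1, y2, y3 ≥ 0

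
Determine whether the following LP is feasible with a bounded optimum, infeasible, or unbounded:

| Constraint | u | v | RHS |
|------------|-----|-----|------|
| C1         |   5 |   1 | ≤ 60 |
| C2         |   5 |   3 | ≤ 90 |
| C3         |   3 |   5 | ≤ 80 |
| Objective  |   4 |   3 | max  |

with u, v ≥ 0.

Feasible with a bounded optimal solution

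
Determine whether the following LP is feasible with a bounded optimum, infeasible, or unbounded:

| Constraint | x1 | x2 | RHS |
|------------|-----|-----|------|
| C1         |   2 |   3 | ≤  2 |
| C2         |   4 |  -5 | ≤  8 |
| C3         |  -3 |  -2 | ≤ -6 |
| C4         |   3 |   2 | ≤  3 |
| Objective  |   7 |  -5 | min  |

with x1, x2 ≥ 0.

Infeasible (no feasible solution exists)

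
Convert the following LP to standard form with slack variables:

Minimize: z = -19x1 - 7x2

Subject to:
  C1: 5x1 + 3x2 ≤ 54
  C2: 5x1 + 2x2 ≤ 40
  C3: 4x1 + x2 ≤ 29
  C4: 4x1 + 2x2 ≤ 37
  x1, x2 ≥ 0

min z = -19x1 - 7x2

s.t.
  5x1 + 3x2 + s1 = 54
  5x1 + 2x2 + s2 = 40
  4x1 + x2 + s3 = 29
  4x1 + 2x2 + s4 = 37
  x1, x2, s1, s2, s3, s4 ≥ 0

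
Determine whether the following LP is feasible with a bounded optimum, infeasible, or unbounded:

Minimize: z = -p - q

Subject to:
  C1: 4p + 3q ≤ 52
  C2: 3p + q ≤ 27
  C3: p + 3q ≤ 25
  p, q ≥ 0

Feasible with a bounded optimal solution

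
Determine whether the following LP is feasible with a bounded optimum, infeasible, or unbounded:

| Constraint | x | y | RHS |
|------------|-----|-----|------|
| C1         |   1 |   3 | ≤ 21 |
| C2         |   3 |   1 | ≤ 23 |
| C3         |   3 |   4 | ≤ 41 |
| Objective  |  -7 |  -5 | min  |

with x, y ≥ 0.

Feasible with a bounded optimal solution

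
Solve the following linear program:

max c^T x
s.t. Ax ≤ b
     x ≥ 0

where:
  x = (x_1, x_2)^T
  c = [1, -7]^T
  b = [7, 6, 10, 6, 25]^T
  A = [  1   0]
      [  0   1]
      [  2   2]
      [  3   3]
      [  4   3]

Evaluate the objective at each vertex of the feasible region:
  z(0, 0) = 0
  z(2, 0) = 2  ←
  z(0, 2) = -14
The maximum is at x_1 = 2, x_2 = 0.

x_1 = 2, x_2 = 0, z = 2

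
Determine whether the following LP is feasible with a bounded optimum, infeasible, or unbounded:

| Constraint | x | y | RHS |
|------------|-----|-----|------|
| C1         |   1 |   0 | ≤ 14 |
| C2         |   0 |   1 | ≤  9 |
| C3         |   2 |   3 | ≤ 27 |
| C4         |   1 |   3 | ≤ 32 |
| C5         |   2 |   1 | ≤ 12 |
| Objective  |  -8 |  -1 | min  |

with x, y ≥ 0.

Feasible with a bounded optimal solution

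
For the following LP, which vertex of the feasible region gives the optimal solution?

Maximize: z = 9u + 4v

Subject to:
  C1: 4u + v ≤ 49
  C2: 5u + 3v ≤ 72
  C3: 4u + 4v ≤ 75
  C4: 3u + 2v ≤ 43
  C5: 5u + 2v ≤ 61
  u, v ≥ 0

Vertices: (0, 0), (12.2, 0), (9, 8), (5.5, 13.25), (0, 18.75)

Evaluate the objective at each vertex of the feasible region:
  z(0, 0) = 0
  z(12.2, 0) = 109.8
  z(9, 8) = 113  ←
  z(5.5, 13.25) = 102.5
  z(0, 18.75) = 75
The maximum is at u = 9, v = 8.

(9, 8)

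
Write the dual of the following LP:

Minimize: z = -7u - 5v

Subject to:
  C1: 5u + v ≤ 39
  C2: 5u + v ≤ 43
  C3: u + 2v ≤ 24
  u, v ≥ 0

Primal min cᵀx s.t. Ax ≤ b, x ≥ 0  →  Dual max −bᵀy s.t. Aᵀy ≥ −c, y ≥ 0.

Maximize: z = -39y1 - 43y2 - 24y3

Subject to:
  5y1 + 5y2 + y3 ≥ 7
  y1 + y2 + 2y3 ≥ 5
  y1, y2, y3 ≥ 0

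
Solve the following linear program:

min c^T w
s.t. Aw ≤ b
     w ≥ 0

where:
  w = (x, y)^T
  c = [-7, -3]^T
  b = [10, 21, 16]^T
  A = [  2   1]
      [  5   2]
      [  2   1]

Evaluate the objective at each vertex of the feasible region:
  z(0, 0) = 0
  z(4.2, 0) = -29.4
  z(1, 8) = -31  ←
  z(0, 10) = -30
The minimum is at x = 1, y = 8.

x = 1, y = 8, z = -31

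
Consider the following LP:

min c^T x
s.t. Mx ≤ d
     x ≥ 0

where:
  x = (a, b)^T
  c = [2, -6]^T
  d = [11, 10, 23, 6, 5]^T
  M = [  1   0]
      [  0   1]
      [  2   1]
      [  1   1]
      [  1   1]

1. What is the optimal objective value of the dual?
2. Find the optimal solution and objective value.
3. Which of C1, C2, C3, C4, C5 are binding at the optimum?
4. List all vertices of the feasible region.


1. -30
2. a = 0, b = 5, z = -30
3. C5
4. (0, 0), (5, 0), (0, 5)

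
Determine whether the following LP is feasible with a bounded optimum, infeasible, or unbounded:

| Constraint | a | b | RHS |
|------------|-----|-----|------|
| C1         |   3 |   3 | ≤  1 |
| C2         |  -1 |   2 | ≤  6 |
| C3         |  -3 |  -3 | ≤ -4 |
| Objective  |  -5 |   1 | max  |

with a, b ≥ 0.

Infeasible (no feasible solution exists)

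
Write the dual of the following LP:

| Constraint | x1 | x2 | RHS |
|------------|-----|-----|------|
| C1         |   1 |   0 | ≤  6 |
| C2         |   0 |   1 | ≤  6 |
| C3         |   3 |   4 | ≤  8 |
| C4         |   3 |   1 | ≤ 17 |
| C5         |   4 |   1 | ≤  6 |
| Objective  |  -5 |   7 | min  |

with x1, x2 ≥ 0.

Primal min cᵀx s.t. Ax ≤ b, x ≥ 0  →  Dual max −bᵀy s.t. Aᵀy ≥ −c, y ≥ 0.

Maximize: z = -6y1 - 6y2 - 8y3 - 17y4 - 6y5

Subject to:
  y1 + 3y3 + 3y4 + 4y5 ≥ 5
  y2 + 4y3 + y4 + y5 ≥ -7
  y1, y2, y3, y4, y5 ≥ 0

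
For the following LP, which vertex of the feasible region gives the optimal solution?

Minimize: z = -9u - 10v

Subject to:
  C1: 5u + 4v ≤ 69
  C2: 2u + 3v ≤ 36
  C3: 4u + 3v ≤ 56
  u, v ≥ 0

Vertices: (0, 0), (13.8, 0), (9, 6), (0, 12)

Evaluate the objective at each vertex of the feasible region:
  z(0, 0) = 0
  z(13.8, 0) = -124.2
  z(9, 6) = -141  ←
  z(0, 12) = -120
The minimum is at u = 9, v = 6.

(9, 6)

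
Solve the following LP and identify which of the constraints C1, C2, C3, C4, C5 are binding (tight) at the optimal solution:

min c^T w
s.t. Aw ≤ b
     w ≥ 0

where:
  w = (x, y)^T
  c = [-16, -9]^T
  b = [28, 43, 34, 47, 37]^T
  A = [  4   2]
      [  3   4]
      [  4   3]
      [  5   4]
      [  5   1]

At x = 4, y = 6, compute slack b - a·x for each constraint:
  C1: 28 − 28 = 0  (binding)
  C2: 43 − 36 = 7  (slack)
  C3: 34 − 34 = 0  (binding)
  C4: 47 − 44 = 3  (slack)
  C5: 37 − 26 = 11  (slack)

Optimal: x = 4, y = 6
Binding: C1, C3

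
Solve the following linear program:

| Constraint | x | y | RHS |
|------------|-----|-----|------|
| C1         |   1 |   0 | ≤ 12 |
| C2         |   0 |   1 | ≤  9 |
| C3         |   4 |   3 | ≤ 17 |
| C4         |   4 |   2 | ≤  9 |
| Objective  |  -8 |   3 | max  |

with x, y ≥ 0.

Evaluate the objective at each vertex of the feasible region:
  z(0, 0) = 0
  z(2.25, 0) = -18
  z(0, 4.5) = 13.5  ←
The maximum is at x = 0, y = 4.5.

x = 0, y = 4.5, z = 13.5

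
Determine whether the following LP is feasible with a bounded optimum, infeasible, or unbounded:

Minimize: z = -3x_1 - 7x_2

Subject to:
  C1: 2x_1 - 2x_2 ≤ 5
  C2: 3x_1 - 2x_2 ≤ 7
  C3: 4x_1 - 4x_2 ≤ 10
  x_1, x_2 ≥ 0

Unbounded (objective can decrease without bound)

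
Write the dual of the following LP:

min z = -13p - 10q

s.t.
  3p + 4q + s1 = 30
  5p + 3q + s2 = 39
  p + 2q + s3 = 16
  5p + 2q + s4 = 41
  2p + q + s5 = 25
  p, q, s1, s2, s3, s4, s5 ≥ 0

Primal min cᵀx s.t. Ax ≤ b, x ≥ 0  →  Dual max −bᵀy s.t. Aᵀy ≥ −c, y ≥ 0.

Maximize: z = -30y1 - 39y2 - 16y3 - 41y4 - 25y5

Subject to:
  3y1 + 5y2 + y3 + 5y4 + 2y5 ≥ 13
  4y1 + 3y2 + 2y3 + 2y4 + y5 ≥ 10
  y1, y2, y3, y4, y5 ≥ 0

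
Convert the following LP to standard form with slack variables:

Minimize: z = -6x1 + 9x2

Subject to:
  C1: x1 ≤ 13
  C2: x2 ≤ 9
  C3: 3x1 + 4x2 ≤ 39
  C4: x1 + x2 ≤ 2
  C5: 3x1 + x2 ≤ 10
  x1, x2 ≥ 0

min z = -6x1 + 9x2

s.t.
  x1 + s1 = 13
  x2 + s2 = 9
  3x1 + 4x2 + s3 = 39
  x1 + x2 + s4 = 2
  3x1 + x2 + s5 = 10
  x1, x2, s1, s2, s3, s4, s5 ≥ 0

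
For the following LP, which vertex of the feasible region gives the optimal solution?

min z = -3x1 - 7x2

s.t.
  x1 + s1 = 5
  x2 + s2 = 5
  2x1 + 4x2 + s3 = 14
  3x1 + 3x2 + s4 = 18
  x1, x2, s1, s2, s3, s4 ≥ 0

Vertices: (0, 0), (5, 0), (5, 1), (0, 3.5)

Evaluate the objective at each vertex of the feasible region:
  z(0, 0) = 0
  z(5, 0) = -15
  z(5, 1) = -22
  z(0, 3.5) = -24.5  ←
The minimum is at x1 = 0, x2 = 3.5.

(0, 3.5)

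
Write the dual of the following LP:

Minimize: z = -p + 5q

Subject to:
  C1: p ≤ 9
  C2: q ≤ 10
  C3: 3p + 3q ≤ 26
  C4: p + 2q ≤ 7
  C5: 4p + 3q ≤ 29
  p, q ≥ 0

Primal min cᵀx s.t. Ax ≤ b, x ≥ 0  →  Dual max −bᵀy s.t. Aᵀy ≥ −c, y ≥ 0.

Maximize: z = -9y1 - 10y2 - 26y3 - 7y4 - 29y5

Subject to:
  y1 + 3y3 + y4 + 4y5 ≥ 1
  y2 + 3y3 + 2y4 + 3y5 ≥ -5
  y1, y2, y3, y4, y5 ≥ 0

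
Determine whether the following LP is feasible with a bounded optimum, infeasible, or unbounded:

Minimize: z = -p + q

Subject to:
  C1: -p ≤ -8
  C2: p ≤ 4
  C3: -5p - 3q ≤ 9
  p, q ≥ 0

Infeasible (no feasible solution exists)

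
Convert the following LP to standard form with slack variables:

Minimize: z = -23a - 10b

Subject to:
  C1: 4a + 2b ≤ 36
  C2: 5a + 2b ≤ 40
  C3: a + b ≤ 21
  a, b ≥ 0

min z = -23a - 10b

s.t.
  4a + 2b + s1 = 36
  5a + 2b + s2 = 40
  a + b + s3 = 21
  a, b, s1, s2, s3 ≥ 0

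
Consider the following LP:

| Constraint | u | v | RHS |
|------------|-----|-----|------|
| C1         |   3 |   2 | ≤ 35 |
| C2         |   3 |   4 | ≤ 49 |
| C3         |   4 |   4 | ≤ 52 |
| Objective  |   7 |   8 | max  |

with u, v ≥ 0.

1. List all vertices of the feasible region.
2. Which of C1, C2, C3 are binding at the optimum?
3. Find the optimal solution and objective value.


1. (0, 0), (11.67, 0), (9, 4), (3, 10), (0, 12.25)
2. C2, C3
3. u = 3, v = 10, z = 101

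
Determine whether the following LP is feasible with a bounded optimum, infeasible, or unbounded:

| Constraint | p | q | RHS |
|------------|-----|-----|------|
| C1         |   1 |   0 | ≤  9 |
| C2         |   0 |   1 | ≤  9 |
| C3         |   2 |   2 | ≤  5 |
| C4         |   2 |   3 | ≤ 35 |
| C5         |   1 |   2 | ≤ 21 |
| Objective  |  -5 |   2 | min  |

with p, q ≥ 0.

Feasible with a bounded optimal solution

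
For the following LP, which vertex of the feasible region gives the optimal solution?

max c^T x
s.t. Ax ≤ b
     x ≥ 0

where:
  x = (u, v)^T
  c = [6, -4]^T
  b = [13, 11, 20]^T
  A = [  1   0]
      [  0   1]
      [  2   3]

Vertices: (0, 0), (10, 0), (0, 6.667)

Evaluate the objective at each vertex of the feasible region:
  z(0, 0) = 0
  z(10, 0) = 60  ←
  z(0, 6.667) = -26.67
The maximum is at u = 10, v = 0.

(10, 0)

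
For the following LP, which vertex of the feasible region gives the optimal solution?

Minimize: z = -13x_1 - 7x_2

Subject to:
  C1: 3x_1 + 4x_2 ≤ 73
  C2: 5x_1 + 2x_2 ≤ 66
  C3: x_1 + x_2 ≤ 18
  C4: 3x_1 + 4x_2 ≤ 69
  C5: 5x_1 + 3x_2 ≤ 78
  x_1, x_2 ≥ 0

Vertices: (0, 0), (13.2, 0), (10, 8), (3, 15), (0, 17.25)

Evaluate the objective at each vertex of the feasible region:
  z(0, 0) = 0
  z(13.2, 0) = -171.6
  z(10, 8) = -186  ←
  z(3, 15) = -144
  z(0, 17.25) = -120.8
The minimum is at x_1 = 10, x_2 = 8.

(10, 8)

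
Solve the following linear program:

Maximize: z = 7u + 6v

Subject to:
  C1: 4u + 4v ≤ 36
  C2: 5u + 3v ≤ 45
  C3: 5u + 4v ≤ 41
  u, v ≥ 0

Evaluate the objective at each vertex of the feasible region:
  z(0, 0) = 0
  z(8.2, 0) = 57.4
  z(5, 4) = 59  ←
  z(0, 9) = 54
The maximum is at u = 5, v = 4.

u = 5, v = 4, z = 59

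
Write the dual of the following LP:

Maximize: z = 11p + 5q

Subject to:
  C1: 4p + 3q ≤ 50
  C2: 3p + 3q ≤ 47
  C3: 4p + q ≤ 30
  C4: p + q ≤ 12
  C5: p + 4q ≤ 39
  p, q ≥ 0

Primal max cᵀx s.t. Ax ≤ b, x ≥ 0  →  Dual min bᵀy s.t. Aᵀy ≥ c, y ≥ 0.

Minimize: z = 50y1 + 47y2 + 30y3 + 12y4 + 39y5

Subject to:
  4y1 + 3y2 + 4y3 + y4 + y5 ≥ 11
  3y1 + 3y2 + y3 + y4 + 4y5 ≥ 5
  y1, y2, y3, y4, y5 ≥ 0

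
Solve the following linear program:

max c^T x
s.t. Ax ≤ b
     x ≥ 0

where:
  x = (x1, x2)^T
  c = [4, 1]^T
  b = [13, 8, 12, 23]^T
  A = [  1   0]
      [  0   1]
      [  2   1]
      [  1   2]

Evaluate the objective at each vertex of the feasible region:
  z(0, 0) = 0
  z(6, 0) = 24  ←
  z(2, 8) = 16
  z(0, 8) = 8
The maximum is at x1 = 6, x2 = 0.

x1 = 6, x2 = 0, z = 24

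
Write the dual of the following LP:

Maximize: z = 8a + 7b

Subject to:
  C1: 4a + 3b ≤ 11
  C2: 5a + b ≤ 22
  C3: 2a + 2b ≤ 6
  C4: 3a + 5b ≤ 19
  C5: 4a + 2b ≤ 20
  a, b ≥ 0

Primal max cᵀx s.t. Ax ≤ b, x ≥ 0  →  Dual min bᵀy s.t. Aᵀy ≥ c, y ≥ 0.

Minimize: z = 11y1 + 22y2 + 6y3 + 19y4 + 20y5

Subject to:
  4y1 + 5y2 + 2y3 + 3y4 + 4y5 ≥ 8
  3y1 + y2 + 2y3 + 5y4 + 2y5 ≥ 7
  y1, y2, y3, y4, y5 ≥ 0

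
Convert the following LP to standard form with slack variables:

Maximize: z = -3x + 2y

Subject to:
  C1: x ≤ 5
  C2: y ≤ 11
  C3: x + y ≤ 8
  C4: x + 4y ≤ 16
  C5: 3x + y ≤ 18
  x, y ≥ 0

max z = -3x + 2y

s.t.
  x + s1 = 5
  y + s2 = 11
  x + y + s3 = 8
  x + 4y + s4 = 16
  3x + y + s5 = 18
  x, y, s1, s2, s3, s4, s5 ≥ 0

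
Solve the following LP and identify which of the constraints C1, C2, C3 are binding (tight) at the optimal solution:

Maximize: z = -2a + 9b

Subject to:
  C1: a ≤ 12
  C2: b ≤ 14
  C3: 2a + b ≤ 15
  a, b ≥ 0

At a = 0, b = 14, compute slack b - a·x for each constraint:
  C1: 12 − 0 = 12  (slack)
  C2: 14 − 14 = 0  (binding)
  C3: 15 − 14 = 1  (slack)

Optimal: a = 0, b = 14
Binding: C2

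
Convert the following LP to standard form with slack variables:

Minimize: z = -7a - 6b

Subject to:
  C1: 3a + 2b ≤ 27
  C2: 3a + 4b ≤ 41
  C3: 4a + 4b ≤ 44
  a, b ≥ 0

min z = -7a - 6b

s.t.
  3a + 2b + s1 = 27
  3a + 4b + s2 = 41
  4a + 4b + s3 = 44
  a, b, s1, s2, s3 ≥ 0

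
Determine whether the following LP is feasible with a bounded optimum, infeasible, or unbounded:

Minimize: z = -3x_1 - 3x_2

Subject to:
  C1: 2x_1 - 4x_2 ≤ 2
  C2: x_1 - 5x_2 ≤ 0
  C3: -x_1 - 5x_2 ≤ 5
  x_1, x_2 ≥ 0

Unbounded (objective can decrease without bound)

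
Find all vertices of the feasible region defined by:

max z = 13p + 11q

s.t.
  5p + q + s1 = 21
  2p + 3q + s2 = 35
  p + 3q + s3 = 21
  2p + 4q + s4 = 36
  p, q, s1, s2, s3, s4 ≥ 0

(0, 0), (4.2, 0), (3, 6), (0, 7)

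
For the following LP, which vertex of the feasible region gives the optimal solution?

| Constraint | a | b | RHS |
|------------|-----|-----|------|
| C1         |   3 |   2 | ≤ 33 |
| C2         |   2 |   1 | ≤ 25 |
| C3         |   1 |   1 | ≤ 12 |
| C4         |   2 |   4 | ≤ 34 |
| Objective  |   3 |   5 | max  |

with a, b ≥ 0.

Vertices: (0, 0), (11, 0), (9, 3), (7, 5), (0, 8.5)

Evaluate the objective at each vertex of the feasible region:
  z(0, 0) = 0
  z(11, 0) = 33
  z(9, 3) = 42
  z(7, 5) = 46  ←
  z(0, 8.5) = 42.5
The maximum is at a = 7, b = 5.

(7, 5)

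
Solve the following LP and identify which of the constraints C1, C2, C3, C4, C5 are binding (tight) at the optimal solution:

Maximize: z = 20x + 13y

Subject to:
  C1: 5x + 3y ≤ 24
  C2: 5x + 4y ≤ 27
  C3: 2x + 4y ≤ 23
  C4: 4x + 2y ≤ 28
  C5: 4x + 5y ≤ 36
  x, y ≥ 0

At x = 3, y = 3, compute slack b - a·x for each constraint:
  C1: 24 − 24 = 0  (binding)
  C2: 27 − 27 = 0  (binding)
  C3: 23 − 18 = 5  (slack)
  C4: 28 − 18 = 10  (slack)
  C5: 36 − 27 = 9  (slack)

Optimal: x = 3, y = 3
Binding: C1, C2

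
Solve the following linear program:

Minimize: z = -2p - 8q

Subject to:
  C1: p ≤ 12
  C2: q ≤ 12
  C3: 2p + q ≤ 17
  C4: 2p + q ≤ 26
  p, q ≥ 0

Evaluate the objective at each vertex of the feasible region:
  z(0, 0) = 0
  z(8.5, 0) = -17
  z(2.5, 12) = -101  ←
  z(0, 12) = -96
The minimum is at p = 2.5, q = 12.

p = 2.5, q = 12, z = -101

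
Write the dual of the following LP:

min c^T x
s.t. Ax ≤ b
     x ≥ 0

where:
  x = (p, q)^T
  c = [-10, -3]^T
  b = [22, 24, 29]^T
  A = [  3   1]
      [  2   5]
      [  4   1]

Primal min cᵀx s.t. Ax ≤ b, x ≥ 0  →  Dual max −bᵀy s.t. Aᵀy ≥ −c, y ≥ 0.

Maximize: z = -22y1 - 24y2 - 29y3

Subject to:
  3y1 + 2y2 + 4y3 ≥ 10
  y1 + 5y2 + y3 ≥ 3
  y1, y2, y3 ≥ 0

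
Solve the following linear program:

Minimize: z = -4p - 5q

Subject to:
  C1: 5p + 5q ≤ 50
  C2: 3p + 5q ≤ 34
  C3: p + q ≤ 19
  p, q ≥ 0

Evaluate the objective at each vertex of the feasible region:
  z(0, 0) = 0
  z(10, 0) = -40
  z(8, 2) = -42  ←
  z(0, 6.8) = -34
The minimum is at p = 8, q = 2.

p = 8, q = 2, z = -42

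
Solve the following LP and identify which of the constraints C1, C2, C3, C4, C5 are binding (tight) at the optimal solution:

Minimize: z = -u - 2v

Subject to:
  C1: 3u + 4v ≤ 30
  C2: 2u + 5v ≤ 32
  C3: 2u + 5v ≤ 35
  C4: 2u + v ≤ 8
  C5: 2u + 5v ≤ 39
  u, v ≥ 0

At u = 1, v = 6, compute slack b - a·x for each constraint:
  C1: 30 − 27 = 3  (slack)
  C2: 32 − 32 = 0  (binding)
  C3: 35 − 32 = 3  (slack)
  C4: 8 − 8 = 0  (binding)
  C5: 39 − 32 = 7  (slack)

Optimal: u = 1, v = 6
Binding: C2, C4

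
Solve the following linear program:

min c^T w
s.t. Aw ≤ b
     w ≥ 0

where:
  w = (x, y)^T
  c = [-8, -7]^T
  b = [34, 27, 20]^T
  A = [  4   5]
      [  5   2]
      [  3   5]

Evaluate the objective at each vertex of the feasible region:
  z(0, 0) = 0
  z(5.4, 0) = -43.2
  z(5, 1) = -47  ←
  z(0, 4) = -28
The minimum is at x = 5, y = 1.

x = 5, y = 1, z = -47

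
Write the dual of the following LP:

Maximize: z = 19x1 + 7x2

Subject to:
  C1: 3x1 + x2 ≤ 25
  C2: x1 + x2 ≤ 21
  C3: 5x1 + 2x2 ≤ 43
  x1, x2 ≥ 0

Primal max cᵀx s.t. Ax ≤ b, x ≥ 0  →  Dual min bᵀy s.t. Aᵀy ≥ c, y ≥ 0.

Minimize: z = 25y1 + 21y2 + 43y3

Subject to:
  3y1 + y2 + 5y3 ≥ 19
  y1 + y2 + 2y3 ≥ 7
  y1, y2, y3 ≥ 0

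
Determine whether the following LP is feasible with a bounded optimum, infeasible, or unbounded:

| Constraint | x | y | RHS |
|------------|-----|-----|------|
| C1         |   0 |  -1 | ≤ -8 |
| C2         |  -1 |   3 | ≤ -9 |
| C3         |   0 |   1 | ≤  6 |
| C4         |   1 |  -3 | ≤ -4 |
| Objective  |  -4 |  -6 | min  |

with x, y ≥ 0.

Infeasible (no feasible solution exists)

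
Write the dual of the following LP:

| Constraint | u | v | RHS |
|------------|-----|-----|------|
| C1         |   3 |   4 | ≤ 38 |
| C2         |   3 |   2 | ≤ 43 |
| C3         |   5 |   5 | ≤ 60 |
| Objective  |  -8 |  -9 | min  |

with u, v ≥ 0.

Primal min cᵀx s.t. Ax ≤ b, x ≥ 0  →  Dual max −bᵀy s.t. Aᵀy ≥ −c, y ≥ 0.

Maximize: z = -38y1 - 43y2 - 60y3

Subject to:
  3y1 + 3y2 + 5y3 ≥ 8
  4y1 + 2y2 + 5y3 ≥ 9
  y1, y2, y3 ≥ 0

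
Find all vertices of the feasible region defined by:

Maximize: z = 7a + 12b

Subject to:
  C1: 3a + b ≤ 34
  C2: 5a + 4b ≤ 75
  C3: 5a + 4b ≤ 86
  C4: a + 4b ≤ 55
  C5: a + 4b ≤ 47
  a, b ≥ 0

(0, 0), (11.33, 0), (8.714, 7.857), (7, 10), (0, 11.75)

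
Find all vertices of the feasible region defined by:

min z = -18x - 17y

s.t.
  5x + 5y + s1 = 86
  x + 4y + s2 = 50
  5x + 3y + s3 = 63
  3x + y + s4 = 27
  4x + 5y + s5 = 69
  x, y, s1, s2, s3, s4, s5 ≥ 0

(0, 0), (9, 0), (6, 9), (2.364, 11.91), (0, 12.5)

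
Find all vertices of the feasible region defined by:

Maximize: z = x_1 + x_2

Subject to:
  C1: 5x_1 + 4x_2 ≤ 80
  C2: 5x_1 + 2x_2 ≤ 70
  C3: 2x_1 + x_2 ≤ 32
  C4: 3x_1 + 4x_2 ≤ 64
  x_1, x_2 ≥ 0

(0, 0), (14, 0), (12, 5), (8, 10), (0, 16)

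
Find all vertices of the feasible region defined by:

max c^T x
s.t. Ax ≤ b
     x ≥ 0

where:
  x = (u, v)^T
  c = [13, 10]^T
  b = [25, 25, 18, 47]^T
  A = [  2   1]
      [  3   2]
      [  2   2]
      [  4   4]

(0, 0), (8.333, 0), (7, 2), (0, 9)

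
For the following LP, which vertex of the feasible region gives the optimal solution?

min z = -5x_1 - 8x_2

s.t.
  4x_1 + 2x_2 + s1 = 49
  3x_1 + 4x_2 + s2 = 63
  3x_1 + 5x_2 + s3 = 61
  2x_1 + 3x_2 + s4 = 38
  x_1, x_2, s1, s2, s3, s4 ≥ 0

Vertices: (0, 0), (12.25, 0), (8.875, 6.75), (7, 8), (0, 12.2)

Evaluate the objective at each vertex of the feasible region:
  z(0, 0) = 0
  z(12.25, 0) = -61.25
  z(8.875, 6.75) = -98.38
  z(7, 8) = -99  ←
  z(0, 12.2) = -97.6
The minimum is at x_1 = 7, x_2 = 8.

(7, 8)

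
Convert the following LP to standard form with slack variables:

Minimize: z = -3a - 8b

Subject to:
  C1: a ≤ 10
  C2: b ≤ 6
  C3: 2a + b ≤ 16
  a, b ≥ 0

min z = -3a - 8b

s.t.
  a + s1 = 10
  b + s2 = 6
  2a + b + s3 = 16
  a, b, s1, s2, s3 ≥ 0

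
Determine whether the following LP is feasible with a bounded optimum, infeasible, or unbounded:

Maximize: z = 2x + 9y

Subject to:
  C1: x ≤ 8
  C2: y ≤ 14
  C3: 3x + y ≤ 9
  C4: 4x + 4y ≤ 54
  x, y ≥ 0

Feasible with a bounded optimal solution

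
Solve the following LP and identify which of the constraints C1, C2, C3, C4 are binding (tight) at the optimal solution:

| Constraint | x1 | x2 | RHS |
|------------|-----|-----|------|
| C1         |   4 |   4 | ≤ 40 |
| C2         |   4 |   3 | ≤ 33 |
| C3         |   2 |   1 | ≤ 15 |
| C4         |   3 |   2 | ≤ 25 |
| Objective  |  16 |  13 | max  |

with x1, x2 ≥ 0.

At x1 = 3, x2 = 7, compute slack b - a·x for each constraint:
  C1: 40 − 40 = 0  (binding)
  C2: 33 − 33 = 0  (binding)
  C3: 15 − 13 = 2  (slack)
  C4: 25 − 23 = 2  (slack)

Optimal: x1 = 3, x2 = 7
Binding: C1, C2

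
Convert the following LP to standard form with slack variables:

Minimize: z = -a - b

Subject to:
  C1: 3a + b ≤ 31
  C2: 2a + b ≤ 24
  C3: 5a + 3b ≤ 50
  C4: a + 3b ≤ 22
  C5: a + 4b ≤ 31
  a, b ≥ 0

min z = -a - b

s.t.
  3a + b + s1 = 31
  2a + b + s2 = 24
  5a + 3b + s3 = 50
  a + 3b + s4 = 22
  a + 4b + s5 = 31
  a, b, s1, s2, s3, s4, s5 ≥ 0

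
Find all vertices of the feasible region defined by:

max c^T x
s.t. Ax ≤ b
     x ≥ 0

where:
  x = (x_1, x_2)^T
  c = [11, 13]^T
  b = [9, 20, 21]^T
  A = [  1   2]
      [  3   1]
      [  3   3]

(0, 0), (6.667, 0), (6.5, 0.5), (5, 2), (0, 4.5)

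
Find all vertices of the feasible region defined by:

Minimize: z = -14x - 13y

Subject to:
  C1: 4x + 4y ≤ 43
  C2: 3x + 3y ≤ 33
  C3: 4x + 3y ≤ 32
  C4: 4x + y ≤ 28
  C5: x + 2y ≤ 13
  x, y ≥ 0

(0, 0), (7, 0), (6.5, 2), (5, 4), (0, 6.5)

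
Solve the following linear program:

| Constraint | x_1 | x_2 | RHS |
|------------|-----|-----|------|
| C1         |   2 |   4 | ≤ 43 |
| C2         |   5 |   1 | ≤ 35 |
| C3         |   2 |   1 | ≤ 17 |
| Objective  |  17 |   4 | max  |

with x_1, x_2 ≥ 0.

Evaluate the objective at each vertex of the feasible region:
  z(0, 0) = 0
  z(7, 0) = 119
  z(6, 5) = 122  ←
  z(4.167, 8.667) = 105.5
  z(0, 10.75) = 43
The maximum is at x_1 = 6, x_2 = 5.

x_1 = 6, x_2 = 5, z = 122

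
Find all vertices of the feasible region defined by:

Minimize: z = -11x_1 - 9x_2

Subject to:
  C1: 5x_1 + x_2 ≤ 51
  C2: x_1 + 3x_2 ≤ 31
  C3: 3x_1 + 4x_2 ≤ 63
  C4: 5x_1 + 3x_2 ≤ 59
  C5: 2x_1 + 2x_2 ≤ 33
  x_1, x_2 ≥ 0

(0, 0), (10.2, 0), (9.4, 4), (7, 8), (0, 10.33)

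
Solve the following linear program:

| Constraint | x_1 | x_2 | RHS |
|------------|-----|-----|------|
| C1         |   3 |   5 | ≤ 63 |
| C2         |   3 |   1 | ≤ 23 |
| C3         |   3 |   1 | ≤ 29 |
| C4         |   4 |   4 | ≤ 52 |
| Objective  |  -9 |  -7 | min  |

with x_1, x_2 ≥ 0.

Evaluate the objective at each vertex of the feasible region:
  z(0, 0) = 0
  z(7.667, 0) = -69
  z(5, 8) = -101  ←
  z(1, 12) = -93
  z(0, 12.6) = -88.2
The minimum is at x_1 = 5, x_2 = 8.

x_1 = 5, x_2 = 8, z = -101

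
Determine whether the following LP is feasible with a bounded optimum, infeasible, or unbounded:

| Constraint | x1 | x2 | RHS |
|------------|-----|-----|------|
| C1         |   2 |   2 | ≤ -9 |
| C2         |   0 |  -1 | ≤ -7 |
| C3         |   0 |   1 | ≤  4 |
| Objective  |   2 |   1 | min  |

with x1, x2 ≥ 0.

Infeasible (no feasible solution exists)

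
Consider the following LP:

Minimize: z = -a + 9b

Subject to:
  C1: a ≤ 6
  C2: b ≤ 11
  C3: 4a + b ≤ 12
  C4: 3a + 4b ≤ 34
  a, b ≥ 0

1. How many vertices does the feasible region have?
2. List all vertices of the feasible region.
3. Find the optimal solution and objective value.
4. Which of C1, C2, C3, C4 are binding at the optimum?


1. 4
2. (0, 0), (3, 0), (1.077, 7.692), (0, 8.5)
3. a = 3, b = 0, z = -3
4. C3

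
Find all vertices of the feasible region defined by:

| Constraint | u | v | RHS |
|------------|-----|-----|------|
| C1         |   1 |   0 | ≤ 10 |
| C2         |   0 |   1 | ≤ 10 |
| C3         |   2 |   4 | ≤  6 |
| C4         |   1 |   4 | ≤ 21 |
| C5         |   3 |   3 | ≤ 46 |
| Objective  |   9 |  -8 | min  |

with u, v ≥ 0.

(0, 0), (3, 0), (0, 1.5)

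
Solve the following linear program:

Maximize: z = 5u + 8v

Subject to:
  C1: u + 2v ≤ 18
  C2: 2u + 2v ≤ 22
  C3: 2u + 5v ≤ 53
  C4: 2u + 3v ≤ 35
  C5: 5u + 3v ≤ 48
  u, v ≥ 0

Evaluate the objective at each vertex of the feasible region:
  z(0, 0) = 0
  z(9.6, 0) = 48
  z(7.5, 3.5) = 65.5
  z(4, 7) = 76  ←
  z(0, 9) = 72
The maximum is at u = 4, v = 7.

u = 4, v = 7, z = 76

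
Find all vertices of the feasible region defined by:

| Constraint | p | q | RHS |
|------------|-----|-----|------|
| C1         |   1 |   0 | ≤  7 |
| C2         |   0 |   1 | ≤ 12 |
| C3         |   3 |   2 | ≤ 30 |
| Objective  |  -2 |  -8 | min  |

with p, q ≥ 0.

(0, 0), (7, 0), (7, 4.5), (2, 12), (0, 12)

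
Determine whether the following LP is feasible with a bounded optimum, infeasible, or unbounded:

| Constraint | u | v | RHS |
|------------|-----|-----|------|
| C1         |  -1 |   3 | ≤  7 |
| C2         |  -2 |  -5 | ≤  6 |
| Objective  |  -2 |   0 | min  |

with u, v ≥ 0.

Unbounded (objective can decrease without bound)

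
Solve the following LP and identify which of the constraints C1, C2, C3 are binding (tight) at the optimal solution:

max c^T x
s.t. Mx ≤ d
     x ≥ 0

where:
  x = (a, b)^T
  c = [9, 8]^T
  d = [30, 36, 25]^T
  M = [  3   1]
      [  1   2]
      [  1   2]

At a = 7, b = 9, compute slack b - a·x for each constraint:
  C1: 30 − 30 = 0  (binding)
  C2: 36 − 25 = 11  (slack)
  C3: 25 − 25 = 0  (binding)

Optimal: a = 7, b = 9
Binding: C1, C3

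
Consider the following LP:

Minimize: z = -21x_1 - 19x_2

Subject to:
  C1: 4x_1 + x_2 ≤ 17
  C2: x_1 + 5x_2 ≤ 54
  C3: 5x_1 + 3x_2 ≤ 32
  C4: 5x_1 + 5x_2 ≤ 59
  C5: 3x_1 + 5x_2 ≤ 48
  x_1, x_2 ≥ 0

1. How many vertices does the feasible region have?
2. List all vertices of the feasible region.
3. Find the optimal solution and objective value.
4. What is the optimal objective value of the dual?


1. 5
2. (0, 0), (4.25, 0), (2.714, 6.143), (1, 9), (0, 9.6)
3. x_1 = 1, x_2 = 9, z = -192
4. -192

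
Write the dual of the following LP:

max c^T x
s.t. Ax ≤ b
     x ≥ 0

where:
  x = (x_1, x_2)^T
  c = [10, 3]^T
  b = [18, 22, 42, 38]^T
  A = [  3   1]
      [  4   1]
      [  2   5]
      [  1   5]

Primal max cᵀx s.t. Ax ≤ b, x ≥ 0  →  Dual min bᵀy s.t. Aᵀy ≥ c, y ≥ 0.

Minimize: z = 18y1 + 22y2 + 42y3 + 38y4

Subject to:
  3y1 + 4y2 + 2y3 + y4 ≥ 10
  y1 + y2 + 5y3 + 5y4 ≥ 3
  y1, y2, y3, y4 ≥ 0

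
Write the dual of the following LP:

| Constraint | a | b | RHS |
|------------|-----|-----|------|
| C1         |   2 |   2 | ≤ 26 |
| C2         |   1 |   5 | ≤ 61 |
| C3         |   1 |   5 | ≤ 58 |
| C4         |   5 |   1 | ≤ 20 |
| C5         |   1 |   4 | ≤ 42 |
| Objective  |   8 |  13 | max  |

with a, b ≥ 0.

Primal max cᵀx s.t. Ax ≤ b, x ≥ 0  →  Dual min bᵀy s.t. Aᵀy ≥ c, y ≥ 0.

Minimize: z = 26y1 + 61y2 + 58y3 + 20y4 + 42y5

Subject to:
  2y1 + y2 + y3 + 5y4 + y5 ≥ 8
  2y1 + 5y2 + 5y3 + y4 + 4y5 ≥ 13
  y1, y2, y3, y4, y5 ≥ 0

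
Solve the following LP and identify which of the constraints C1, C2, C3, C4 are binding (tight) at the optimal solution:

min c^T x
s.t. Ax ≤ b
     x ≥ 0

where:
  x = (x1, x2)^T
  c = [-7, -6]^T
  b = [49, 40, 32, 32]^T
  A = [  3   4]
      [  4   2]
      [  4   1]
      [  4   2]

At x1 = 3, x2 = 10, compute slack b - a·x for each constraint:
  C1: 49 − 49 = 0  (binding)
  C2: 40 − 32 = 8  (slack)
  C3: 32 − 22 = 10  (slack)
  C4: 32 − 32 = 0  (binding)

Optimal: x1 = 3, x2 = 10
Binding: C1, C4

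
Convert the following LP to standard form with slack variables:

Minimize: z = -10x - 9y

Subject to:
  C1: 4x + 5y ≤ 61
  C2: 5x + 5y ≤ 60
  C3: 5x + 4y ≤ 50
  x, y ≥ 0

min z = -10x - 9y

s.t.
  4x + 5y + s1 = 61
  5x + 5y + s2 = 60
  5x + 4y + s3 = 50
  x, y, s1, s2, s3 ≥ 0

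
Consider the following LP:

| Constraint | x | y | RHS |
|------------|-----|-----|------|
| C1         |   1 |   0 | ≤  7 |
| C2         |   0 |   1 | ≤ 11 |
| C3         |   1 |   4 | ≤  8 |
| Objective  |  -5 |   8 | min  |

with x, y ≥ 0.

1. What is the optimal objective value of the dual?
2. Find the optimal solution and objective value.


1. -35
2. x = 7, y = 0, z = -35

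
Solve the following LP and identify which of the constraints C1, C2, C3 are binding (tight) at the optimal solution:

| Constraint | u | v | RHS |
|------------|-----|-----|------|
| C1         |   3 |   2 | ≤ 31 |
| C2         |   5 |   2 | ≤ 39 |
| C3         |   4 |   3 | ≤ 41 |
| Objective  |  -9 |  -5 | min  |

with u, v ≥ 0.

At u = 5, v = 7, compute slack b - a·x for each constraint:
  C1: 31 − 29 = 2  (slack)
  C2: 39 − 39 = 0  (binding)
  C3: 41 − 41 = 0  (binding)

Optimal: u = 5, v = 7
Binding: C2, C3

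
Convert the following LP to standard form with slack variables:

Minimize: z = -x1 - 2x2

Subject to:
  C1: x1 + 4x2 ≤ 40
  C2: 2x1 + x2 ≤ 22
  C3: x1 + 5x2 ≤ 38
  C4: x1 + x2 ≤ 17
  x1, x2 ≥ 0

min z = -x1 - 2x2

s.t.
  x1 + 4x2 + s1 = 40
  2x1 + x2 + s2 = 22
  x1 + 5x2 + s3 = 38
  x1 + x2 + s4 = 17
  x1, x2, s1, s2, s3, s4 ≥ 0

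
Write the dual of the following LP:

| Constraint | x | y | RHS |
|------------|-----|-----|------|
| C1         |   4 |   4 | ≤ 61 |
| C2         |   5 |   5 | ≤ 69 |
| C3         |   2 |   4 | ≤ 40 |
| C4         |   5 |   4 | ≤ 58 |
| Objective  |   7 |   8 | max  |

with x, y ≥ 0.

Primal max cᵀx s.t. Ax ≤ b, x ≥ 0  →  Dual min bᵀy s.t. Aᵀy ≥ c, y ≥ 0.

Minimize: z = 61y1 + 69y2 + 40y3 + 58y4

Subject to:
  4y1 + 5y2 + 2y3 + 5y4 ≥ 7
  4y1 + 5y2 + 4y3 + 4y4 ≥ 8
  y1, y2, y3, y4 ≥ 0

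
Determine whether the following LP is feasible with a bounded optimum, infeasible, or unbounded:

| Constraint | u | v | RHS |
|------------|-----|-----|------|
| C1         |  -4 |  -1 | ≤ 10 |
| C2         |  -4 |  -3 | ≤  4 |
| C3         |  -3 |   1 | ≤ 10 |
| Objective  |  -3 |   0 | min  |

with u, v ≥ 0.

Unbounded (objective can decrease without bound)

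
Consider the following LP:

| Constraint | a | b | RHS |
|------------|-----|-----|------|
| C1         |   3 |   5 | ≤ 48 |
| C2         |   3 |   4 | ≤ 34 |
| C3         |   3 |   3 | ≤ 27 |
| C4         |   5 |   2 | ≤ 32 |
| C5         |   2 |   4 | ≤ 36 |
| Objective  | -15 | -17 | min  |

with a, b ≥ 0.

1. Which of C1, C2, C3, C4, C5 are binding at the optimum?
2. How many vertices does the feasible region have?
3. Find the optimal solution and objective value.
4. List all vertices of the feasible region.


1. C2, C3
2. 5
3. a = 2, b = 7, z = -149
4. (0, 0), (6.4, 0), (4.667, 4.333), (2, 7), (0, 8.5)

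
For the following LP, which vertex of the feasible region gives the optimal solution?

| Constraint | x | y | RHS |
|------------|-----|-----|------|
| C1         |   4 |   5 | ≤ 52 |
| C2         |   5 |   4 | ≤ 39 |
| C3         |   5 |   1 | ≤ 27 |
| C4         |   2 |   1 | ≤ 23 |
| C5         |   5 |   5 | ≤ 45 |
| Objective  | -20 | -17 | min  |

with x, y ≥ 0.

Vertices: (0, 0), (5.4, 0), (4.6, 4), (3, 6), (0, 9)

Evaluate the objective at each vertex of the feasible region:
  z(0, 0) = 0
  z(5.4, 0) = -108
  z(4.6, 4) = -160
  z(3, 6) = -162  ←
  z(0, 9) = -153
The minimum is at x = 3, y = 6.

(3, 6)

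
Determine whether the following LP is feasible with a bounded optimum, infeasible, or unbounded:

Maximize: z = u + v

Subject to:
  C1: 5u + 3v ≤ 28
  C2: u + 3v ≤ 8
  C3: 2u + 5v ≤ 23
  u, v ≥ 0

Feasible with a bounded optimal solution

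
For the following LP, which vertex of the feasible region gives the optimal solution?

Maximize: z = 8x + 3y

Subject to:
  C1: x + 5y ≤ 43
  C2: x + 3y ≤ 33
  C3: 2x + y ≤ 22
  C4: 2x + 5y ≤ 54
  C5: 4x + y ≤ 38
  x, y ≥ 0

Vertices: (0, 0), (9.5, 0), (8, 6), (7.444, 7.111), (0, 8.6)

Evaluate the objective at each vertex of the feasible region:
  z(0, 0) = 0
  z(9.5, 0) = 76
  z(8, 6) = 82  ←
  z(7.444, 7.111) = 80.89
  z(0, 8.6) = 25.8
The maximum is at x = 8, y = 6.

(8, 6)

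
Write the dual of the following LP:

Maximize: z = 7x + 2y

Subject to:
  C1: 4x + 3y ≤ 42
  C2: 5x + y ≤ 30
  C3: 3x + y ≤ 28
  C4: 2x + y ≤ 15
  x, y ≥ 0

Primal max cᵀx s.t. Ax ≤ b, x ≥ 0  →  Dual min bᵀy s.t. Aᵀy ≥ c, y ≥ 0.

Minimize: z = 42y1 + 30y2 + 28y3 + 15y4

Subject to:
  4y1 + 5y2 + 3y3 + 2y4 ≥ 7
  3y1 + y2 + y3 + y4 ≥ 2
  y1, y2, y3, y4 ≥ 0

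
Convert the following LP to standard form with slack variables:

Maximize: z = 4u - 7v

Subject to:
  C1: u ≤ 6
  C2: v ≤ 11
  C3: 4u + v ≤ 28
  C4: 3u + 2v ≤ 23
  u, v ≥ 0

max z = 4u - 7v

s.t.
  u + s1 = 6
  v + s2 = 11
  4u + v + s3 = 28
  3u + 2v + s4 = 23
  u, v, s1, s2, s3, s4 ≥ 0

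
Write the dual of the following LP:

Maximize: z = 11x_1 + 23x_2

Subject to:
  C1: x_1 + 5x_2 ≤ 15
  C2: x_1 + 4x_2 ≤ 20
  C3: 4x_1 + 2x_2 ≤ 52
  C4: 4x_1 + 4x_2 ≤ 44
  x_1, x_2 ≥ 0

Primal max cᵀx s.t. Ax ≤ b, x ≥ 0  →  Dual min bᵀy s.t. Aᵀy ≥ c, y ≥ 0.

Minimize: z = 15y1 + 20y2 + 52y3 + 44y4

Subject to:
  y1 + y2 + 4y3 + 4y4 ≥ 11
  5y1 + 4y2 + 2y3 + 4y4 ≥ 23
  y1, y2, y3, y4 ≥ 0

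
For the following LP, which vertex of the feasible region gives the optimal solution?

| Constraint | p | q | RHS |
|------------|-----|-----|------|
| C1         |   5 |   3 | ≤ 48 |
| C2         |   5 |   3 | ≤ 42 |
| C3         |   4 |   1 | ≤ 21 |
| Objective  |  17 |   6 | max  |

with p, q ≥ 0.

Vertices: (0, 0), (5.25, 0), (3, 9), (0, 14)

Evaluate the objective at each vertex of the feasible region:
  z(0, 0) = 0
  z(5.25, 0) = 89.25
  z(3, 9) = 105  ←
  z(0, 14) = 84
The maximum is at p = 3, q = 9.

(3, 9)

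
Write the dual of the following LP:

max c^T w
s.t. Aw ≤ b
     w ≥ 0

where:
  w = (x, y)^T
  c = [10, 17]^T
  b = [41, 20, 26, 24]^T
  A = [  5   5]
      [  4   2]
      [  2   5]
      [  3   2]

Primal max cᵀx s.t. Ax ≤ b, x ≥ 0  →  Dual min bᵀy s.t. Aᵀy ≥ c, y ≥ 0.

Minimize: z = 41y1 + 20y2 + 26y3 + 24y4

Subject to:
  5y1 + 4y2 + 2y3 + 3y4 ≥ 10
  5y1 + 2y2 + 5y3 + 2y4 ≥ 17
  y1, y2, y3, y4 ≥ 0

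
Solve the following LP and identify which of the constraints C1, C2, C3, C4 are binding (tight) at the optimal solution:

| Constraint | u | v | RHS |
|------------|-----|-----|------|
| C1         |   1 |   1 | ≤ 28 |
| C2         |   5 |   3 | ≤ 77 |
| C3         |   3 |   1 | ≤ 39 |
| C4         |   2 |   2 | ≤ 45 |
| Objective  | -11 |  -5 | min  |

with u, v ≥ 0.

At u = 10, v = 9, compute slack b - a·x for each constraint:
  C1: 28 − 19 = 9  (slack)
  C2: 77 − 77 = 0  (binding)
  C3: 39 − 39 = 0  (binding)
  C4: 45 − 38 = 7  (slack)

Optimal: u = 10, v = 9
Binding: C2, C3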